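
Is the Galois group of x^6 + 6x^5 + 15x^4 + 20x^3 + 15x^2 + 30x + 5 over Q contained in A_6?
Yes

The polynomial is irreducible of degree 6 over Q. Its discriminant is 746496000000 = 864000^2, a perfect square. A Galois group lies in the alternating group exactly when the discriminant is a square in Q, so the Galois group (A_6) is contained in A_6.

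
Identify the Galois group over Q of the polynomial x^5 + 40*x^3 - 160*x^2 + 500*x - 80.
A_5, the alternating group on 5 letters

The polynomial f is an irreducible quintic over Q, so G = Gal(f/Q) is a transitive subgroup of S_5: one of C_5 (5T1, order 5), D_5 (5T2, order 10), F_20 (5T3, order 20), A_5 (5T4, order 60) or S_5 (5T5, order 120). The discriminant of f is 9333105664000000 = 96608000^2, a perfect square, so G is contained in A_5. The transitive groups of degree 5 contained in A_5 are: C_5 (5T1, order 5), D_5 (5T2, order 10), A_5 (5T4, order 60). By Dedekind's theorem, for a prime p not dividing disc(f) the degrees of the irreducible factors of f mod p form the cycle type of an element of G. Factoring f modulo the 2 such primes p <= 7 (skipping 2, 5, which divide the discriminant), each new pattern first appears at: mod 3: f = (x^5 + x^3 + 2x^2 + 2x + 1), pattern 5; mod 7: f = (x + 2)(x + 6)(x^3 + 6x^2 + x + 5), pattern 3+1+1. No other pattern occurs in this range, so the set of observed cycle types is {5, 3+1+1}. Among the candidates above, the only group containing elements of all these cycle types is A_5 (5T4) — each of C_5 (5T1), D_5 (5T2) lacks at least one of them. Hence G = A_5 (5T4), of order 60.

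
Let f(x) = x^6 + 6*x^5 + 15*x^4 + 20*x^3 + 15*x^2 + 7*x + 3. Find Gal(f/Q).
The polynomial f is an irreducible sextic over Q, so G = Gal(f/Q) is one of the 16 transitive subgroups 6T1, ..., 6T16 of S_6. The discriminant of f is -43531, which is not a perfect square, so G is not contained in A_6. The transitive groups of degree 6 not contained in A_6 are: C_6 (6T1, order 6), S_3 (6T2, order 6), D_6 (6T3, order 12), C_3 x S_3 (6T5, order 18), A_4 x C_2 (6T6, order 24), S_4 (6T8, order 24), S_3 x S_3 (6T9, order 36), S_4 x C_2 (6T11, order 48), (S_3 x S_3) : C_2 (6T13, order 72), PGL(2,5) (6T14, order 120), S_6 (6T16, order 720). By Dedekind's theorem, for a prime p not dividing disc(f) the degrees of the irreducible factors of f mod p form the cycle type of an element of G. Factoring f modulo the 4 such primes p <= 7, each new pattern first appears at: mod 2: f = (x^6 + x^4 + x^2 + x + 1), pattern 6; mod 3: f = (x)(x^2 + x + 2)(x^3 + 2x^2 + 2x + 2), pattern 3+2+1; mod 5: f = (x^3 + x + 1)(x^3 + x^2 + 4x + 3), pattern 3+3; mod 7: f = (x + 3)(x^5 + 3x^4 + 6x^3 + 2x^2 + 2x + 1), pattern 5+1. No other pattern occurs in this range, so the set of observed cycle types is {6, 3+2+1, 3+3, 5+1}. Among the candidates above, the only group containing elements of all these cycle types is S_6 (6T16); every other candidate lacks at least one of them. Hence G = S_6 (6T16), of order 720.

S_6 (order 720)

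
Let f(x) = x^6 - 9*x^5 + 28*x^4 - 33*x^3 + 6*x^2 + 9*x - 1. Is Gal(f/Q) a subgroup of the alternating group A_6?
No

The polynomial is irreducible of degree 6 over Q. Its discriminant is 810448, which is not a perfect square. A Galois group lies in the alternating group exactly when the discriminant is a square in Q, so the Galois group (S_3) is not contained in A_6.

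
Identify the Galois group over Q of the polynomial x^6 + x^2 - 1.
The polynomial f is an irreducible sextic over Q, so G = Gal(f/Q) is one of the 16 transitive subgroups 6T1, ..., 6T16 of S_6. The discriminant of f is 61504 = 248^2, a perfect square, so G is contained in A_6. The transitive groups of degree 6 contained in A_6 are: A_4 (6T4, order 12), S_4 (6T7, order 24), (C_3 x C_3) : C_4 (6T10, order 36), PSL(2,5) (6T12, order 60), A_6 (6T15, order 360). By Dedekind's theorem, for a prime p not dividing disc(f) the degrees of the irreducible factors of f mod p form the cycle type of an element of G. Factoring f modulo the 79 such primes p <= 419 (skipping 2, 31, which divide the discriminant), each new pattern first appears at: mod 3: f = (x^2 + 1)(x^4 + 2x^2 + 2), pattern 4+2; mod 5: f = (x^3 + x^2 + 3x + 4)(x^3 + 4x^2 + 3x + 1), pattern 3+3; mod 11: f = (x + 3)(x + 8)(x^2 + 4x + 7)(x^2 + 7x + 7), pattern 2+2+1+1; mod 67: f = (x + 2)(x + 3)(x + 11)(x + 56)(x + 64)(x + 65), pattern 1+1+1+1+1+1. No other pattern occurs in this range, so the set of observed cycle types is {4+2, 3+3, 2+2+1+1, 1+1+1+1+1+1}. The candidates containing elements of all these cycle types are S_4 (6T7) of order 24, (C_3 x C_3) : C_4 (6T10) of order 36, A_6 (6T15) of order 360; the others are excluded. The observed types are precisely the cycle types that occur in S_4 (6T7). Each of the other remaining candidates has further cycle types, and by the Chebotarev density theorem the matching factorization patterns would occur for a proportion of primes equal to their share of the group: (C_3 x C_3) : C_4 (6T10) additionally contains elements of type 3+1+1+1 (4 of its 36 elements, about 11% of primes); A_6 (6T15) additionally contains elements of type 5+1, 3+1+1+1 (184 of its 360 elements, about 51% of primes). None of the 79 primes tested shows any such pattern (for each of these groups the chance of that is below 10^-4), which rules them out. Hence G = S_4 (6T7), of order 24.

S_4, S_4(6d), the S_4-action on 6 points inside A_6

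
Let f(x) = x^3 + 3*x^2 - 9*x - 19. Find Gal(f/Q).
The polynomial is an irreducible cubic over Q and its discriminant is 5184 = 72^2, a perfect square. For an irreducible cubic, a square discriminant forces the Galois group to be A_3, the cyclic group of order 3.

C_3 (order 3)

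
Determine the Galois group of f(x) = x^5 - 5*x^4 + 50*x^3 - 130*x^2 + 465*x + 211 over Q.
The polynomial f is an irreducible quintic over Q, so G = Gal(f/Q) is a transitive subgroup of S_5: one of C_5 (5T1, order 5), D_5 (5T2, order 10), F_20 (5T3, order 20), A_5 (5T4, order 60) or S_5 (5T5, order 120). The discriminant of f is 673506304000000 = 25952000^2, a perfect square, so G is contained in A_5. The transitive groups of degree 5 contained in A_5 are: C_5 (5T1, order 5), D_5 (5T2, order 10), A_5 (5T4, order 60). By Dedekind's theorem, for a prime p not dividing disc(f) the degrees of the irreducible factors of f mod p form the cycle type of an element of G. Factoring f modulo the 2 such primes p <= 7 (skipping 2, 5, which divide the discriminant), each new pattern first appears at: mod 3: f = (x^5 + x^4 + 2x^3 + 2x^2 + 1), pattern 5; mod 7: f = (x + 4)(x + 5)(x^3 + 2x + 6), pattern 3+1+1. No other pattern occurs in this range, so the set of observed cycle types is {5, 3+1+1}. Among the candidates above, the only group containing elements of all these cycle types is A_5 (5T4) — each of C_5 (5T1), D_5 (5T2) lacks at least one of them. Hence G = A_5 (5T4), of order 60.

A_5 (also written A5)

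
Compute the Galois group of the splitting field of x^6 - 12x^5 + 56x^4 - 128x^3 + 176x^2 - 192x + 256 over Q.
S_4, S_4(6c), the S_4-action on 6 points not in A_6

The polynomial f is an irreducible sextic over Q, so G = Gal(f/Q) is one of the 16 transitive subgroups 6T1, ..., 6T16 of S_6. The discriminant of f is -5497558138880000, which is not a perfect square, so G is not contained in A_6. The transitive groups of degree 6 not contained in A_6 are: C_6 (6T1, order 6), S_3 (6T2, order 6), D_6 (6T3, order 12), C_3 x S_3 (6T5, order 18), A_4 x C_2 (6T6, order 24), S_4 (6T8, order 24), S_3 x S_3 (6T9, order 36), S_4 x C_2 (6T11, order 48), (S_3 x S_3) : C_2 (6T13, order 72), PGL(2,5) (6T14, order 120), S_6 (6T16, order 720). By Dedekind's theorem, for a prime p not dividing disc(f) the degrees of the irreducible factors of f mod p form the cycle type of an element of G. Factoring f modulo the 22 such primes p <= 89 (skipping 2, 5, which divide the discriminant), each new pattern first appears at: mod 3: f = (x^3 + x^2 + 2x + 1)(x^3 + 2x^2 + x + 1), pattern 3+3; mod 7: f = (x^2 + x + 4)(x^2 + 3x + 5)(x^2 + 5x + 3), pattern 2+2+2; mod 13: f = (x + 3)(x + 6)(x^4 + 5x^3 + 6x^2 + x + 7), pattern 4+1+1; mod 43: f = (x + 17)(x + 22)(x^2 + 39x + 1)(x^2 + 39x + 20), pattern 2+2+1+1. No other pattern occurs in this range, so the set of observed cycle types is {3+3, 2+2+2, 4+1+1, 2+2+1+1}. The candidates containing elements of all these cycle types are S_4 (6T8) of order 24, S_4 x C_2 (6T11) of order 48, PGL(2,5) (6T14) of order 120, S_6 (6T16) of order 720; the others are excluded. The observed types are precisely the cycle types that occur in S_4 (6T8) (apart from the identity). Each of the other remaining candidates has further cycle types, and by the Chebotarev density theorem the matching factorization patterns would occur for a proportion of primes equal to their share of the group: S_4 x C_2 (6T11) additionally contains elements of type 6, 4+2, 2+1+1+1+1 (17 of its 48 elements, about 35% of primes); PGL(2,5) (6T14) additionally contains elements of type 6, 5+1 (44 of its 120 elements, about 37% of primes); S_6 (6T16) additionally contains elements of type 6, 5+1, 4+2, 3+2+1, 3+1+1+1, 2+1+1+1+1 (529 of its 720 elements, about 73% of primes). None of the 22 primes tested shows any such pattern (for each of these groups the chance of that is below 10^-4), which rules them out. Hence G = S_4 (6T8), of order 24.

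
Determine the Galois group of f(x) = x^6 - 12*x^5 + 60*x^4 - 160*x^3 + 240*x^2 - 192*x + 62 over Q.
D_6 (also written D6)

The polynomial f is an irreducible sextic over Q, so G = Gal(f/Q) is one of the 16 transitive subgroups 6T1, ..., 6T16 of S_6. The discriminant of f is 1492992, which is not a perfect square, so G is not contained in A_6. The transitive groups of degree 6 not contained in A_6 are: C_6 (6T1, order 6), S_3 (6T2, order 6), D_6 (6T3, order 12), C_3 x S_3 (6T5, order 18), A_4 x C_2 (6T6, order 24), S_4 (6T8, order 24), S_3 x S_3 (6T9, order 36), S_4 x C_2 (6T11, order 48), (S_3 x S_3) : C_2 (6T13, order 72), PGL(2,5) (6T14, order 120), S_6 (6T16, order 720). By Dedekind's theorem, for a prime p not dividing disc(f) the degrees of the irreducible factors of f mod p form the cycle type of an element of G. Factoring f modulo the 79 such primes p <= 419 (skipping 2, 3, which divide the discriminant), each new pattern first appears at: mod 5: f = (x^2 + 3)(x^2 + x + 1)(x^2 + 2x + 4), pattern 2+2+2; mod 7: f = (x^3 + x^2 + 5x + 2)(x^3 + x^2 + 5x + 3), pattern 3+3; mod 13: f = (x^6 + x^5 + 8x^4 + 9x^3 + 6x^2 + 3x + 10), pattern 6; mod 17: f = (x + 3)(x + 10)(x^2 + x + 2)(x^2 + 8x + 5), pattern 2+2+1+1; mod 31: f = (x)(x + 8)(x + 10)(x + 17)(x + 19)(x + 27), pattern 1+1+1+1+1+1. No other pattern occurs in this range, so the set of observed cycle types is {2+2+2, 3+3, 6, 2+2+1+1, 1+1+1+1+1+1}. The candidates containing elements of all these cycle types are D_6 (6T3) of order 12, A_4 x C_2 (6T6) of order 24, S_3 x S_3 (6T9) of order 36, S_4 x C_2 (6T11) of order 48, (S_3 x S_3) : C_2 (6T13) of order 72, PGL(2,5) (6T14) of order 120, S_6 (6T16) of order 720; the others are excluded. The observed types are precisely the cycle types that occur in D_6 (6T3). Each of the other remaining candidates has further cycle types, and by the Chebotarev density theorem the matching factorization patterns would occur for a proportion of primes equal to their share of the group: A_4 x C_2 (6T6) additionally contains elements of type 2+1+1+1+1 (3 of its 24 elements, about 12% of primes); S_3 x S_3 (6T9) additionally contains elements of type 3+1+1+1 (4 of its 36 elements, about 11% of primes); S_4 x C_2 (6T11) additionally contains elements of type 4+2, 4+1+1, 2+1+1+1+1 (15 of its 48 elements, about 31% of primes); (S_3 x S_3) : C_2 (6T13) additionally contains elements of type 4+2, 3+2+1, 3+1+1+1, 2+1+1+1+1 (40 of its 72 elements, about 56% of primes); PGL(2,5) (6T14) additionally contains elements of type 5+1, 4+1+1 (54 of its 120 elements, about 45% of primes); S_6 (6T16) additionally contains elements of type 5+1, 4+2, 4+1+1, 3+2+1, 3+1+1+1, 2+1+1+1+1 (499 of its 720 elements, about 69% of primes). None of the 79 primes tested shows any such pattern (for each of these groups the chance of that is below 10^-4), which rules them out. Hence G = D_6 (6T3), of order 12.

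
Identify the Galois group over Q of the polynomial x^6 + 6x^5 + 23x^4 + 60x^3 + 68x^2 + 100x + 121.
The polynomial f is an irreducible sextic over Q, so G = Gal(f/Q) is one of the 16 transitive subgroups 6T1, ..., 6T16 of S_6. The discriminant of f is 2046918914580544 = 45242888^2, a perfect square, so G is contained in A_6. The transitive groups of degree 6 contained in A_6 are: A_4 (6T4, order 12), S_4 (6T7, order 24), (C_3 x C_3) : C_4 (6T10, order 36), PSL(2,5) (6T12, order 60), A_6 (6T15, order 360). By Dedekind's theorem, for a prime p not dividing disc(f) the degrees of the irreducible factors of f mod p form the cycle type of an element of G. Factoring f modulo the 79 such primes p <= 419 (skipping 2, 31, which divide the discriminant), each new pattern first appears at: mod 3: f = (x^2 + x + 2)(x^4 + 2x^3 + x^2 + x + 2), pattern 4+2; mod 5: f = (x^3 + 2x^2 + x + 4)(x^3 + 4x^2 + 4x + 4), pattern 3+3; mod 11: f = (x)(x + 5)(x^2 + 2x + 5)(x^2 + 10x + 4), pattern 2+2+1+1; mod 67: f = (x + 7)(x + 11)(x + 16)(x + 22)(x + 31)(x + 53), pattern 1+1+1+1+1+1. No other pattern occurs in this range, so the set of observed cycle types is {4+2, 3+3, 2+2+1+1, 1+1+1+1+1+1}. The candidates containing elements of all these cycle types are S_4 (6T7) of order 24, (C_3 x C_3) : C_4 (6T10) of order 36, A_6 (6T15) of order 360; the others are excluded. The observed types are precisely the cycle types that occur in S_4 (6T7). Each of the other remaining candidates has further cycle types, and by the Chebotarev density theorem the matching factorization patterns would occur for a proportion of primes equal to their share of the group: (C_3 x C_3) : C_4 (6T10) additionally contains elements of type 3+1+1+1 (4 of its 36 elements, about 11% of primes); A_6 (6T15) additionally contains elements of type 5+1, 3+1+1+1 (184 of its 360 elements, about 51% of primes). None of the 79 primes tested shows any such pattern (for each of these groups the chance of that is below 10^-4), which rules them out. Hence G = S_4 (6T7), of order 24.

S_4, S_4(6d), the S_4-action on 6 points inside A_6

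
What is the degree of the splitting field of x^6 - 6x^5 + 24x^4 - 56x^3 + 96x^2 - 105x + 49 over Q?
The degree of the splitting field over Q equals the order of the Galois group, so first determine the group. The polynomial f is an irreducible sextic over Q, so G = Gal(f/Q) is one of the 16 transitive subgroups 6T1, ..., 6T16 of S_6. The discriminant of f is -68755887963, which is not a perfect square, so G is not contained in A_6. The transitive groups of degree 6 not contained in A_6 are: C_6 (6T1, order 6), S_3 (6T2, order 6), D_6 (6T3, order 12), C_3 x S_3 (6T5, order 18), A_4 x C_2 (6T6, order 24), S_4 (6T8, order 24), S_3 x S_3 (6T9, order 36), S_4 x C_2 (6T11, order 48), (S_3 x S_3) : C_2 (6T13, order 72), PGL(2,5) (6T14, order 120), S_6 (6T16, order 720). By Dedekind's theorem, for a prime p not dividing disc(f) the degrees of the irreducible factors of f mod p form the cycle type of an element of G. Factoring f modulo the 33 such primes p <= 151 (skipping 3, 7, 89, which divide the discriminant), each new pattern first appears at: mod 2: f = (x^6 + x + 1), pattern 6; mod 13: f = (x + 6)(x + 8)(x + 9)(x^3 + 10x^2 + 10x + 12), pattern 3+1+1+1; mod 17: f = (x^2 + 9x + 6)(x^2 + 9x + 11)(x^2 + 10x + 1), pattern 2+2+2; mod 19: f = (x^3 + 16x^2 + 4x + 13)(x^3 + 16x^2 + 11x + 14), pattern 3+3; mod 73: f = (x + 4)(x + 5)(x + 18)(x + 29)(x + 36)(x + 48), pattern 1+1+1+1+1+1. No other pattern occurs in this range, so the set of observed cycle types is {6, 3+1+1+1, 2+2+2, 3+3, 1+1+1+1+1+1}. The candidates containing elements of all these cycle types are C_3 x S_3 (6T5) of order 18, S_3 x S_3 (6T9) of order 36, (S_3 x S_3) : C_2 (6T13) of order 72, S_6 (6T16) of order 720; the others are excluded. The observed types are precisely the cycle types that occur in C_3 x S_3 (6T5). Each of the other remaining candidates has further cycle types, and by the Chebotarev density theorem the matching factorization patterns would occur for a proportion of primes equal to their share of the group: S_3 x S_3 (6T9) additionally contains elements of type 2+2+1+1 (9 of its 36 elements, about 25% of primes); (S_3 x S_3) : C_2 (6T13) additionally contains elements of type 4+2, 3+2+1, 2+2+1+1, 2+1+1+1+1 (45 of its 72 elements, about 62% of primes); S_6 (6T16) additionally contains elements of type 5+1, 4+2, 4+1+1, 3+2+1, 2+2+1+1, 2+1+1+1+1 (504 of its 720 elements, about 70% of primes). None of the 33 primes tested shows any such pattern (for each of these groups the chance of that is below 10^-4), which rules them out. Hence G = C_3 x S_3 (6T5), of order 18. The Galois group C_3 x S_3 (6T5) has order 18, so the splitting field has degree 18 over Q.

18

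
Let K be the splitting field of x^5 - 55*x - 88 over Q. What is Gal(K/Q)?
A_5 (order 60)

The polynomial f is an irreducible quintic over Q, so G = Gal(f/Q) is a transitive subgroup of S_5: one of C_5 (5T1, order 5), D_5 (5T2, order 10), F_20 (5T3, order 20), A_5 (5T4, order 60) or S_5 (5T5, order 120). The discriminant of f is 58564000000 = 242000^2, a perfect square, so G is contained in A_5. The transitive groups of degree 5 contained in A_5 are: C_5 (5T1, order 5), D_5 (5T2, order 10), A_5 (5T4, order 60). By Dedekind's theorem, for a prime p not dividing disc(f) the degrees of the irreducible factors of f mod p form the cycle type of an element of G. Factoring f modulo the 3 such primes p <= 13 (skipping 2, 5, 11, which divide the discriminant), each new pattern first appears at: mod 3: f = (x^5 + 2x + 2), pattern 5; mod 13: f = (x + 5)(x + 7)(x^3 + x^2 + 5x + 9), pattern 3+1+1. No other pattern occurs in this range, so the set of observed cycle types is {5, 3+1+1}. Among the candidates above, the only group containing elements of all these cycle types is A_5 (5T4) — each of C_5 (5T1), D_5 (5T2) lacks at least one of them. Hence G = A_5 (5T4), of order 60.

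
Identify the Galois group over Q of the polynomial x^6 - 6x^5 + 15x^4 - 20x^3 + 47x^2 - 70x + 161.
The polynomial f is an irreducible sextic over Q, so G = Gal(f/Q) is one of the 16 transitive subgroups 6T1, ..., 6T16 of S_6. The discriminant of f is -2693803488051200, which is not a perfect square, so G is not contained in A_6. The transitive groups of degree 6 not contained in A_6 are: C_6 (6T1, order 6), S_3 (6T2, order 6), D_6 (6T3, order 12), C_3 x S_3 (6T5, order 18), A_4 x C_2 (6T6, order 24), S_4 (6T8, order 24), S_3 x S_3 (6T9, order 36), S_4 x C_2 (6T11, order 48), (S_3 x S_3) : C_2 (6T13, order 72), PGL(2,5) (6T14, order 120), S_6 (6T16, order 720). By Dedekind's theorem, for a prime p not dividing disc(f) the degrees of the irreducible factors of f mod p form the cycle type of an element of G. Factoring f modulo the 17 such primes p <= 71 (skipping 2, 5, 7, which divide the discriminant), each new pattern first appears at: mod 3: f = (x^3 + x^2 + 2)(x^3 + 2x^2 + x + 1), pattern 3+3; mod 13: f = (x^6 + 7x^5 + 2x^4 + 6x^3 + 8x^2 + 8x + 5), pattern 6; mod 19: f = (x^2 + 17x + 2)(x^4 + 15x^3 + 5x^2 + 17x + 14), pattern 4+2; mod 23: f = (x)(x + 21)(x^4 + 19x^3 + 7x^2 + 17x + 12), pattern 4+1+1; mod 53: f = (x^2 + 20x + 25)(x^2 + 29x + 16)(x^2 + 51x + 22), pattern 2+2+2; mod 59: f = (x + 7)(x + 50)(x^2 + 8x + 14)(x^2 + 47x + 34), pattern 2+2+1+1; mod 71: f = (x + 15)(x + 21)(x + 48)(x + 54)(x^2 + 69x + 31), pattern 2+1+1+1+1. No other pattern occurs in this range, so the set of observed cycle types is {3+3, 6, 4+2, 4+1+1, 2+2+2, 2+2+1+1, 2+1+1+1+1}. The candidates containing elements of all these cycle types are S_4 x C_2 (6T11) of order 48, S_6 (6T16) of order 720; the others are excluded. The observed types are precisely the cycle types that occur in S_4 x C_2 (6T11) (apart from the identity). Each of the other remaining candidates has further cycle types, and by the Chebotarev density theorem the matching factorization patterns would occur for a proportion of primes equal to their share of the group: S_6 (6T16) additionally contains elements of type 5+1, 3+2+1, 3+1+1+1 (304 of its 720 elements, about 42% of primes). None of the 17 primes tested shows any such pattern (for each of these groups the chance of that is below 10^-4), which rules them out. Hence G = S_4 x C_2 (6T11), of order 48.

S_4 x C_2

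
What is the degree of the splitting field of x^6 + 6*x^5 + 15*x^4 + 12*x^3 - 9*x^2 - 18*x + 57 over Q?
6

The degree of the splitting field over Q equals the order of the Galois group, so first determine the group. The polynomial f is an irreducible sextic over Q, so G = Gal(f/Q) is one of the 16 transitive subgroups 6T1, ..., 6T16 of S_6. The discriminant of f is -21134460321792, which is not a perfect square, so G is not contained in A_6. The transitive groups of degree 6 not contained in A_6 are: C_6 (6T1, order 6), S_3 (6T2, order 6), D_6 (6T3, order 12), C_3 x S_3 (6T5, order 18), A_4 x C_2 (6T6, order 24), S_4 (6T8, order 24), S_3 x S_3 (6T9, order 36), S_4 x C_2 (6T11, order 48), (S_3 x S_3) : C_2 (6T13, order 72), PGL(2,5) (6T14, order 120), S_6 (6T16, order 720). By Dedekind's theorem, for a prime p not dividing disc(f) the degrees of the irreducible factors of f mod p form the cycle type of an element of G. Factoring f modulo the 37 such primes p <= 167 (skipping 2, 3, which divide the discriminant), each new pattern first appears at: mod 5: f = (x^6 + x^5 + 2x^3 + x^2 + 2x + 2), pattern 6; mod 7: f = (x^3 + 3x^2 + 3x + 3)(x^3 + 3x^2 + 3x + 5), pattern 3+3; mod 17: f = (x^2 + 11x + 14)(x^2 + 13x + 16)(x^2 + 16x + 2), pattern 2+2+2; mod 19: f = (x)(x + 9)(x + 11)(x + 13)(x + 14)(x + 16), pattern 1+1+1+1+1+1. No other pattern occurs in this range, so the set of observed cycle types is {6, 3+3, 2+2+2, 1+1+1+1+1+1}. The candidates containing elements of all these cycle types are C_6 (6T1) of order 6, D_6 (6T3) of order 12, C_3 x S_3 (6T5) of order 18, A_4 x C_2 (6T6) of order 24, S_3 x S_3 (6T9) of order 36, S_4 x C_2 (6T11) of order 48, (S_3 x S_3) : C_2 (6T13) of order 72, PGL(2,5) (6T14) of order 120, S_6 (6T16) of order 720; the others are excluded. The observed types are precisely the cycle types that occur in C_6 (6T1). Each of the other remaining candidates has further cycle types, and by the Chebotarev density theorem the matching factorization patterns would occur for a proportion of primes equal to their share of the group: D_6 (6T3) additionally contains elements of type 2+2+1+1 (3 of its 12 elements, about 25% of primes); C_3 x S_3 (6T5) additionally contains elements of type 3+1+1+1 (4 of its 18 elements, about 22% of primes); A_4 x C_2 (6T6) additionally contains elements of type 2+2+1+1, 2+1+1+1+1 (6 of its 24 elements, about 25% of primes); S_3 x S_3 (6T9) additionally contains elements of type 3+1+1+1, 2+2+1+1 (13 of its 36 elements, about 36% of primes); S_4 x C_2 (6T11) additionally contains elements of type 4+2, 4+1+1, 2+2+1+1, 2+1+1+1+1 (24 of its 48 elements, about 50% of primes); (S_3 x S_3) : C_2 (6T13) additionally contains elements of type 4+2, 3+2+1, 3+1+1+1, 2+2+1+1, 2+1+1+1+1 (49 of its 72 elements, about 68% of primes); PGL(2,5) (6T14) additionally contains elements of type 5+1, 4+1+1, 2+2+1+1 (69 of its 120 elements, about 58% of primes); S_6 (6T16) additionally contains elements of type 5+1, 4+2, 4+1+1, 3+2+1, 3+1+1+1, 2+2+1+1, 2+1+1+1+1 (544 of its 720 elements, about 76% of primes). None of the 37 primes tested shows any such pattern (for each of these groups the chance of that is below 10^-4), which rules them out. Hence G = C_6 (6T1), of order 6. The Galois group C_6 (6T1) has order 6, so the splitting field has degree 6 over Q.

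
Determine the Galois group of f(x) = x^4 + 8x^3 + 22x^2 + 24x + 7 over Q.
D_4 (order 8)

The polynomial is an irreducible quartic over Q and its discriminant is -1024, which is not a perfect square, so the Galois group is not contained in A_4. The resolvent cubic y^3 - 22*y^2 + 164*y - 408 has exactly one rational root, so the Galois group is C_4 or D_4. The quartic remains irreducible over Q(sqrt(disc)), so the group is D_4.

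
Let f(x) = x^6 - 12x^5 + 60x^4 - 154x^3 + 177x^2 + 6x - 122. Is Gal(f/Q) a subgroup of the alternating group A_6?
The polynomial is irreducible of degree 6 over Q. Its discriminant is 304930925568, which is not a perfect square. A Galois group lies in the alternating group exactly when the discriminant is a square in Q, so the Galois group (D_6) is not contained in A_6.

No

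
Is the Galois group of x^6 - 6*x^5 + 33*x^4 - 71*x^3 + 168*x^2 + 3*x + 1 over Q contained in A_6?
The polynomial is irreducible of degree 6 over Q. Its discriminant is -401254544639403, which is not a perfect square. A Galois group lies in the alternating group exactly when the discriminant is a square in Q, so the Galois group (C_3 x S_3) is not contained in A_6.

No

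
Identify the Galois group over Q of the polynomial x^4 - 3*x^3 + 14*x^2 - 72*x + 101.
C_4 (also written C4)

The polynomial is an irreducible quartic over Q and its discriminant is 2850125, which is not a perfect square, so the Galois group is not contained in A_4. The resolvent cubic y^3 - 14*y^2 - 188*y - 437 has exactly one rational root, so the Galois group is C_4 or D_4. The quartic becomes reducible over Q(sqrt(disc)), so the group is C_4.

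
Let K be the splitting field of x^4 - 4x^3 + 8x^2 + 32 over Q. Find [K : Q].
The degree of the splitting field over Q equals the order of the Galois group, so first determine the group. The polynomial is an irreducible quartic over Q and its discriminant is 12845056 = 3584^2, a perfect square, so the Galois group is contained in A_4. The resolvent cubic y^3 - 8*y^2 - 128*y + 512 is irreducible over Q. An irreducible resolvent with square discriminant gives A_4. The Galois group A_4 (4T4) has order 12, so the splitting field has degree 12 over Q.

12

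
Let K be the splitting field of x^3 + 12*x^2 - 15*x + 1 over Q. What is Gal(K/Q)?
The polynomial is an irreducible cubic over Q and its discriminant is 35721 = 189^2, a perfect square. For an irreducible cubic, a square discriminant forces the Galois group to be A_3, the cyclic group of order 3.

C_3, A_3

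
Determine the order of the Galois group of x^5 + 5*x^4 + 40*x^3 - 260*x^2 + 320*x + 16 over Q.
The degree of the splitting field over Q equals the order of the Galois group, so first determine the group. The polynomial f is an irreducible quintic over Q, so G = Gal(f/Q) is a transitive subgroup of S_5: one of C_5 (5T1, order 5), D_5 (5T2, order 10), F_20 (5T3, order 20), A_5 (5T4, order 60) or S_5 (5T5, order 120). The discriminant of f is 2055418675200000, which is not a perfect square, so G is not contained in A_5. The transitive groups of degree 5 not contained in A_5 are: F_20 (5T3, order 20), S_5 (5T5, order 120). By Dedekind's theorem, for a prime p not dividing disc(f) the degrees of the irreducible factors of f mod p form the cycle type of an element of G. Factoring f modulo the 18 such primes p <= 79 (skipping 2, 3, 5, 11, which divide the discriminant), each new pattern first appears at: mod 7: f = (x + 4)(x^4 + x^3 + x^2 + 2x + 4), pattern 4+1; mod 19: f = (x^5 + 5x^4 + 2x^3 + 6x^2 + 16x + 16), pattern 5; mod 61: f = (x + 60)(x^2 + 33x + 36)(x^2 + 34x + 47), pattern 2+2+1. No other pattern occurs in this range, so the set of observed cycle types is {4+1, 5, 2+2+1}. The candidates containing elements of all these cycle types are F_20 (5T3) of order 20, S_5 (5T5) of order 120; the others are excluded. The observed types are precisely the cycle types that occur in F_20 (5T3) (apart from the identity). Each of the other remaining candidates has further cycle types, and by the Chebotarev density theorem the matching factorization patterns would occur for a proportion of primes equal to their share of the group: S_5 (5T5) additionally contains elements of type 3+2, 3+1+1, 2+1+1+1 (50 of its 120 elements, about 42% of primes). None of the 18 primes tested shows any such pattern (for each of these groups the chance of that is below 10^-4), which rules them out. Hence G = F_20 (5T3), of order 20. The Galois group F_20 (5T3) has order 20, so the splitting field has degree 20 over Q.

20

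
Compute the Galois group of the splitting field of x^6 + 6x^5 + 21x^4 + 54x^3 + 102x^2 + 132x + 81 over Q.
PGL(2,5) (order 120)

The polynomial f is an irreducible sextic over Q, so G = Gal(f/Q) is one of the 16 transitive subgroups 6T1, ..., 6T16 of S_6. The discriminant of f is -1024192512, which is not a perfect square, so G is not contained in A_6. The transitive groups of degree 6 not contained in A_6 are: C_6 (6T1, order 6), S_3 (6T2, order 6), D_6 (6T3, order 12), C_3 x S_3 (6T5, order 18), A_4 x C_2 (6T6, order 24), S_4 (6T8, order 24), S_3 x S_3 (6T9, order 36), S_4 x C_2 (6T11, order 48), (S_3 x S_3) : C_2 (6T13, order 72), PGL(2,5) (6T14, order 120), S_6 (6T16, order 720). By Dedekind's theorem, for a prime p not dividing disc(f) the degrees of the irreducible factors of f mod p form the cycle type of an element of G. Factoring f modulo the 21 such primes p <= 89 (skipping 2, 3, 7, which divide the discriminant), each new pattern first appears at: mod 5: f = (x^6 + x^5 + x^4 + 4x^3 + 2x^2 + 2x + 1), pattern 6; mod 11: f = (x + 6)(x^5 + 10x^3 + 5x^2 + 6x + 8), pattern 5+1; mod 13: f = (x + 1)(x + 3)(x^4 + 2x^3 + 10x^2 + 8x + 1), pattern 4+1+1; mod 23: f = (x + 5)(x + 11)(x^2 + 2x + 4)(x^2 + 11x + 8), pattern 2+2+1+1; mod 43: f = (x^3 + 22x^2 + 25x + 24)(x^3 + 27x^2 + 4x + 41), pattern 3+3; mod 61: f = (x^2 + 21x + 42)(x^2 + 47x + 20)(x^2 + 60x + 16), pattern 2+2+2. No other pattern occurs in this range, so the set of observed cycle types is {6, 5+1, 4+1+1, 2+2+1+1, 3+3, 2+2+2}. The candidates containing elements of all these cycle types are PGL(2,5) (6T14) of order 120, S_6 (6T16) of order 720; the others are excluded. The observed types are precisely the cycle types that occur in PGL(2,5) (6T14) (apart from the identity). Each of the other remaining candidates has further cycle types, and by the Chebotarev density theorem the matching factorization patterns would occur for a proportion of primes equal to their share of the group: S_6 (6T16) additionally contains elements of type 4+2, 3+2+1, 3+1+1+1, 2+1+1+1+1 (265 of its 720 elements, about 37% of primes). None of the 21 primes tested shows any such pattern (for each of these groups the chance of that is below 10^-4), which rules them out. Hence G = PGL(2,5) (6T14), of order 120.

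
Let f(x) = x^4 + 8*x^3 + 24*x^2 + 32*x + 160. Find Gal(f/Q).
The polynomial is an irreducible quartic over Q and its discriminant is 764411904 = 27648^2, a perfect square, so the Galois group is contained in A_4. The resolvent cubic y^3 - 24*y^2 - 384*y + 4096 splits completely over Q, which gives the Klein four-group V_4.

V_4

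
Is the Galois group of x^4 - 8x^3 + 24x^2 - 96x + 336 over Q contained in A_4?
Yes

The polynomial is irreducible of degree 4 over Q. Its discriminant is 1358954496 = 36864^2, a perfect square. A Galois group lies in the alternating group exactly when the discriminant is a square in Q, so the Galois group (A_4) is contained in A_4.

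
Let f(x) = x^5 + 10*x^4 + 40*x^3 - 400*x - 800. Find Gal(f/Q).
F_20

The polynomial f is an irreducible quintic over Q, so G = Gal(f/Q) is a transitive subgroup of S_5: one of C_5 (5T1, order 5), D_5 (5T2, order 10), F_20 (5T3, order 20), A_5 (5T4, order 60) or S_5 (5T5, order 120). The discriminant of f is 32768000000000, which is not a perfect square, so G is not contained in A_5. The transitive groups of degree 5 not contained in A_5 are: F_20 (5T3, order 20), S_5 (5T5, order 120). By Dedekind's theorem, for a prime p not dividing disc(f) the degrees of the irreducible factors of f mod p form the cycle type of an element of G. Factoring f modulo the 18 such primes p <= 71 (skipping 2, 5, which divide the discriminant), each new pattern first appears at: mod 3: f = (x + 2)(x^4 + 2x^3 + 2), pattern 4+1; mod 11: f = (x^5 + 10x^4 + 7x^3 + 7x + 3), pattern 5; mod 19: f = (x + 16)(x^2 + 6x + 15)(x^2 + 7x + 3), pattern 2+2+1. No other pattern occurs in this range, so the set of observed cycle types is {4+1, 5, 2+2+1}. The candidates containing elements of all these cycle types are F_20 (5T3) of order 20, S_5 (5T5) of order 120; the others are excluded. The observed types are precisely the cycle types that occur in F_20 (5T3) (apart from the identity). Each of the other remaining candidates has further cycle types, and by the Chebotarev density theorem the matching factorization patterns would occur for a proportion of primes equal to their share of the group: S_5 (5T5) additionally contains elements of type 3+2, 3+1+1, 2+1+1+1 (50 of its 120 elements, about 42% of primes). None of the 18 primes tested shows any such pattern (for each of these groups the chance of that is below 10^-4), which rules them out. Hence G = F_20 (5T3), of order 20.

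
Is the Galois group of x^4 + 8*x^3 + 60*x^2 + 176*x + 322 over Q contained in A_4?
The polynomial is irreducible of degree 4 over Q. Its discriminant is 1088391168, which is not a perfect square. A Galois group lies in the alternating group exactly when the discriminant is a square in Q, so the Galois group (C_4) is not contained in A_4.

No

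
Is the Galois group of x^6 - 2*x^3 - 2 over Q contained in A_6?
No

The polynomial is irreducible of degree 6 over Q. Its discriminant is 5038848, which is not a perfect square. A Galois group lies in the alternating group exactly when the discriminant is a square in Q, so the Galois group (S_3 x S_3) is not contained in A_6.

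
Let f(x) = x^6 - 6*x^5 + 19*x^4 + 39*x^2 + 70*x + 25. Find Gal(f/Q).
The polynomial f is an irreducible sextic over Q, so G = Gal(f/Q) is one of the 16 transitive subgroups 6T1, ..., 6T16 of S_6. The discriminant of f is -64225280000, which is not a perfect square, so G is not contained in A_6. The transitive groups of degree 6 not contained in A_6 are: C_6 (6T1, order 6), S_3 (6T2, order 6), D_6 (6T3, order 12), C_3 x S_3 (6T5, order 18), A_4 x C_2 (6T6, order 24), S_4 (6T8, order 24), S_3 x S_3 (6T9, order 36), S_4 x C_2 (6T11, order 48), (S_3 x S_3) : C_2 (6T13, order 72), PGL(2,5) (6T14, order 120), S_6 (6T16, order 720). By Dedekind's theorem, for a prime p not dividing disc(f) the degrees of the irreducible factors of f mod p form the cycle type of an element of G. Factoring f modulo the 17 such primes p <= 71 (skipping 2, 5, 7, which divide the discriminant), each new pattern first appears at: mod 3: f = (x^3 + x^2 + 2)(x^3 + 2x^2 + 2x + 2), pattern 3+3; mod 13: f = (x^6 + 7x^5 + 6x^4 + 5x + 12), pattern 6; mod 19: f = (x^2 + 8x + 17)(x^4 + 5x^3 + 10x + 16), pattern 4+2; mod 23: f = (x + 15)(x + 17)(x^4 + 8x^3 + 14x^2 + 19x + 1), pattern 4+1+1; mod 53: f = (x^2 + 28x + 42)(x^2 + 35x + 49)(x^2 + 37x + 9), pattern 2+2+2; mod 59: f = (x + 34)(x + 50)(x^2 + 4x + 9)(x^2 + 24x + 51), pattern 2+2+1+1; mod 71: f = (x + 22)(x + 42)(x + 61)(x + 69)(x^2 + 13x + 19), pattern 2+1+1+1+1. No other pattern occurs in this range, so the set of observed cycle types is {3+3, 6, 4+2, 4+1+1, 2+2+2, 2+2+1+1, 2+1+1+1+1}. The candidates containing elements of all these cycle types are S_4 x C_2 (6T11) of order 48, S_6 (6T16) of order 720; the others are excluded. The observed types are precisely the cycle types that occur in S_4 x C_2 (6T11) (apart from the identity). Each of the other remaining candidates has further cycle types, and by the Chebotarev density theorem the matching factorization patterns would occur for a proportion of primes equal to their share of the group: S_6 (6T16) additionally contains elements of type 5+1, 3+2+1, 3+1+1+1 (304 of its 720 elements, about 42% of primes). None of the 17 primes tested shows any such pattern (for each of these groups the chance of that is below 10^-4), which rules them out. Hence G = S_4 x C_2 (6T11), of order 48.

S_4 x C_2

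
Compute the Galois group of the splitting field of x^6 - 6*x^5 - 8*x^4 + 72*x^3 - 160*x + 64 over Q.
The polynomial f is an irreducible sextic over Q, so G = Gal(f/Q) is one of the 16 transitive subgroups 6T1, ..., 6T16 of S_6. The discriminant of f is 870211913777152, which is not a perfect square, so G is not contained in A_6. The transitive groups of degree 6 not contained in A_6 are: C_6 (6T1, order 6), S_3 (6T2, order 6), D_6 (6T3, order 12), C_3 x S_3 (6T5, order 18), A_4 x C_2 (6T6, order 24), S_4 (6T8, order 24), S_3 x S_3 (6T9, order 36), S_4 x C_2 (6T11, order 48), (S_3 x S_3) : C_2 (6T13, order 72), PGL(2,5) (6T14, order 120), S_6 (6T16, order 720). By Dedekind's theorem, for a prime p not dividing disc(f) the degrees of the irreducible factors of f mod p form the cycle type of an element of G. Factoring f modulo the 23 such primes p <= 97 (skipping 2, 37, which divide the discriminant), each new pattern first appears at: mod 3: f = (x^3 + x^2 + 2x + 1)(x^3 + 2x^2 + 1), pattern 3+3; mod 5: f = (x^2 + 3)(x^2 + x + 2)(x^2 + 3x + 4), pattern 2+2+2; mod 67: f = (x + 4)(x + 5)(x + 29)(x + 36)(x + 60)(x + 61), pattern 1+1+1+1+1+1. No other pattern occurs in this range, so the set of observed cycle types is {3+3, 2+2+2, 1+1+1+1+1+1}. The candidates containing elements of all these cycle types are C_6 (6T1) of order 6, S_3 (6T2) of order 6, D_6 (6T3) of order 12, C_3 x S_3 (6T5) of order 18, A_4 x C_2 (6T6) of order 24, S_4 (6T8) of order 24, S_3 x S_3 (6T9) of order 36, S_4 x C_2 (6T11) of order 48, (S_3 x S_3) : C_2 (6T13) of order 72, PGL(2,5) (6T14) of order 120, S_6 (6T16) of order 720; the others are excluded. The observed types are precisely the cycle types that occur in S_3 (6T2). Each of the other remaining candidates has further cycle types, and by the Chebotarev density theorem the matching factorization patterns would occur for a proportion of primes equal to their share of the group: C_6 (6T1) additionally contains elements of type 6 (2 of its 6 elements, about 33% of primes); D_6 (6T3) additionally contains elements of type 6, 2+2+1+1 (5 of its 12 elements, about 42% of primes); C_3 x S_3 (6T5) additionally contains elements of type 6, 3+1+1+1 (10 of its 18 elements, about 56% of primes); A_4 x C_2 (6T6) additionally contains elements of type 6, 2+2+1+1, 2+1+1+1+1 (14 of its 24 elements, about 58% of primes); S_4 (6T8) additionally contains elements of type 4+1+1, 2+2+1+1 (9 of its 24 elements, about 38% of primes); S_3 x S_3 (6T9) additionally contains elements of type 6, 3+1+1+1, 2+2+1+1 (25 of its 36 elements, about 69% of primes); S_4 x C_2 (6T11) additionally contains elements of type 6, 4+2, 4+1+1, 2+2+1+1, 2+1+1+1+1 (32 of its 48 elements, about 67% of primes); (S_3 x S_3) : C_2 (6T13) additionally contains elements of type 6, 4+2, 3+2+1, 3+1+1+1, 2+2+1+1, 2+1+1+1+1 (61 of its 72 elements, about 85% of primes); PGL(2,5) (6T14) additionally contains elements of type 6, 5+1, 4+1+1, 2+2+1+1 (89 of its 120 elements, about 74% of primes); S_6 (6T16) additionally contains elements of type 6, 5+1, 4+2, 4+1+1, 3+2+1, 3+1+1+1, 2+2+1+1, 2+1+1+1+1 (664 of its 720 elements, about 92% of primes). None of the 23 primes tested shows any such pattern (for each of these groups the chance of that is below 10^-4), which rules them out. Hence G = S_3 (6T2), of order 6.

S_3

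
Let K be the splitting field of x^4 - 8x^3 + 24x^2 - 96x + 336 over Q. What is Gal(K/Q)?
The polynomial is an irreducible quartic over Q and its discriminant is 1358954496 = 36864^2, a perfect square, so the Galois group is contained in A_4. The resolvent cubic y^3 - 24*y^2 - 576*y + 1536 is irreducible over Q. An irreducible resolvent with square discriminant gives A_4.

A_4, the alternating group on 4 letters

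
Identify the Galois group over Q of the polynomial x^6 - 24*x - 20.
A_6, the alternating group on 6 letters

The polynomial f is an irreducible sextic over Q, so G = Gal(f/Q) is one of the 16 transitive subgroups 6T1, ..., 6T16 of S_6. The discriminant of f is 746496000000 = 864000^2, a perfect square, so G is contained in A_6. The transitive groups of degree 6 contained in A_6 are: A_4 (6T4, order 12), S_4 (6T7, order 24), (C_3 x C_3) : C_4 (6T10, order 36), PSL(2,5) (6T12, order 60), A_6 (6T15, order 360). By Dedekind's theorem, for a prime p not dividing disc(f) the degrees of the irreducible factors of f mod p form the cycle type of an element of G. Factoring f modulo the 6 such primes p <= 23 (skipping 2, 3, 5, which divide the discriminant), each new pattern first appears at: mod 7: f = (x + 4)(x^5 + 3x^4 + 2x^3 + 6x^2 + 4x + 2), pattern 5+1; mod 23: f = (x + 2)(x + 11)(x + 16)(x^3 + 17x^2 + 13x + 7), pattern 3+1+1+1. No other pattern occurs in this range, so the set of observed cycle types is {5+1, 3+1+1+1}. Among the candidates above, the only group containing elements of all these cycle types is A_6 (6T15) — each of A_4 (6T4), S_4 (6T7), (C_3 x C_3) : C_4 (6T10), PSL(2,5) (6T12) lacks at least one of them. Hence G = A_6 (6T15), of order 360.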